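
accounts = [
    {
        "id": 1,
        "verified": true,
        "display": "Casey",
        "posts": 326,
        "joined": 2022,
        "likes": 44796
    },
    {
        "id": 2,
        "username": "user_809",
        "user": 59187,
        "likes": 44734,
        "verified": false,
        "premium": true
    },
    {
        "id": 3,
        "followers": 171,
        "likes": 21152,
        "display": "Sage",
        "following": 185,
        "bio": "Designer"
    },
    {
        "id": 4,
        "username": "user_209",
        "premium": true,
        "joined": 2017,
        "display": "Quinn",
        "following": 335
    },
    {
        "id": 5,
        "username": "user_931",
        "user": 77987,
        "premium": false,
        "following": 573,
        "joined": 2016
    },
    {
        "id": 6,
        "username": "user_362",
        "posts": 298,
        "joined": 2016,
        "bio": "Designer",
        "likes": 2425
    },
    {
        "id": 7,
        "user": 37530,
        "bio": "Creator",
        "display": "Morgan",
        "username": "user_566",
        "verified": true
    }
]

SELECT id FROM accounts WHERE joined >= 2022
[1]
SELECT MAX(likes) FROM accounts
44796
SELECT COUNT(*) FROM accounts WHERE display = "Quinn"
1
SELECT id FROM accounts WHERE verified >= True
[1, 7]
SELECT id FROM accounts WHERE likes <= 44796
[1, 2, 3, 6]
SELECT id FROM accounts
[1, 2, 3, 4, 5, 6, 7]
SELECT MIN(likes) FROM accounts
2425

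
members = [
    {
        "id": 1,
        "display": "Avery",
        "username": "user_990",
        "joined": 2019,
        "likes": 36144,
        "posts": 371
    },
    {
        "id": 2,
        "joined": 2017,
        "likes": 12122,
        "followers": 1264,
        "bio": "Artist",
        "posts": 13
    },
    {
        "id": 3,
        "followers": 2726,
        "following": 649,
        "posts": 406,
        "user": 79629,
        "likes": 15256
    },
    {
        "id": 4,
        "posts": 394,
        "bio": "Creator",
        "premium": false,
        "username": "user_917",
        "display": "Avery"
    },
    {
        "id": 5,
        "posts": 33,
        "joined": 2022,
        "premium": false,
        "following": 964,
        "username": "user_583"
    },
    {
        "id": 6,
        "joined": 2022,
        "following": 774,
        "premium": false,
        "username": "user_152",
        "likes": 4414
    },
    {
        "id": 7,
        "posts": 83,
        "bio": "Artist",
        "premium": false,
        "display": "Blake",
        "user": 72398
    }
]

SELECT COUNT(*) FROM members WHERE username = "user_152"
1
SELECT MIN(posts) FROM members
13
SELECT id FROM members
[1, 2, 3, 4, 5, 6, 7]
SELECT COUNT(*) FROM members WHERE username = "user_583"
1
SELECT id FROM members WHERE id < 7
[1, 2, 3, 4, 5, 6]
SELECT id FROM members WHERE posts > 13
[1, 3, 4, 5, 7]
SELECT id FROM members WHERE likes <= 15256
[2, 3, 6]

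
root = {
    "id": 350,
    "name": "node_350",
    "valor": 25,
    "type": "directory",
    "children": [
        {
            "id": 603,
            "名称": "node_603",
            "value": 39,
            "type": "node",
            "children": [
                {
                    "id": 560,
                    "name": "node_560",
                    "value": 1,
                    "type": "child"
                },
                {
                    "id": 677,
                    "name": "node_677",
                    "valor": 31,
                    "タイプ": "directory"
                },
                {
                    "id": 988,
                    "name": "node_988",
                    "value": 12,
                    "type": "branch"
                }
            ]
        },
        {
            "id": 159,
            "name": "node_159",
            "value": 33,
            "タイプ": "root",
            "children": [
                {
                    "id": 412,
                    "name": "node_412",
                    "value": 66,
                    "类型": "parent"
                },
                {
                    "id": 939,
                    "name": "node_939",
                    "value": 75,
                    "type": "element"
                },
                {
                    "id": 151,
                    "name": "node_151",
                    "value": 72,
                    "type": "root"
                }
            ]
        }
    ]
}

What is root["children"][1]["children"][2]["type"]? "root"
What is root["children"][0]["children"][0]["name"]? "node_560"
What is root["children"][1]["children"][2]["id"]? 151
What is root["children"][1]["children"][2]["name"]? "node_151"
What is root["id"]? 350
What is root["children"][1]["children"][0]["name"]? "node_412"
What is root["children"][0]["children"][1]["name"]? "node_677"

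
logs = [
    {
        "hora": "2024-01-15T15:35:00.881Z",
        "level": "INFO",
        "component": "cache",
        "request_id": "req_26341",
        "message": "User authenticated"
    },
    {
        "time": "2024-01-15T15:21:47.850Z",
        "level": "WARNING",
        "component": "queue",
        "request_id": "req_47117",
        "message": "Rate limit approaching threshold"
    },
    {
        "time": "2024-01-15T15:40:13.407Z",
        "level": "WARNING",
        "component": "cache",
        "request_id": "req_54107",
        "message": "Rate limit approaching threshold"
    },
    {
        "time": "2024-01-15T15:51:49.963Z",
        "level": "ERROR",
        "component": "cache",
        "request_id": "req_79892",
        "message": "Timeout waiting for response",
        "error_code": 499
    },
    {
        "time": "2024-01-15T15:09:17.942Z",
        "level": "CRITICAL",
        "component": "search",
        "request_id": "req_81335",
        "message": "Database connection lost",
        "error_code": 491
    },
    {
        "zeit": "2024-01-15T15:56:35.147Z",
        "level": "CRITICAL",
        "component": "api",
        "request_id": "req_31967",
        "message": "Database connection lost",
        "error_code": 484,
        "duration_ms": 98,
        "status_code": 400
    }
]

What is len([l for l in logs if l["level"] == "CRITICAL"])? 2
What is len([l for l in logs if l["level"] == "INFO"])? 1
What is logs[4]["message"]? "Database connection lost"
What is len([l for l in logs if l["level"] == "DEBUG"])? 0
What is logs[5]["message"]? "Database connection lost"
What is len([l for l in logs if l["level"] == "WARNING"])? 2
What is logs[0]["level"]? "INFO"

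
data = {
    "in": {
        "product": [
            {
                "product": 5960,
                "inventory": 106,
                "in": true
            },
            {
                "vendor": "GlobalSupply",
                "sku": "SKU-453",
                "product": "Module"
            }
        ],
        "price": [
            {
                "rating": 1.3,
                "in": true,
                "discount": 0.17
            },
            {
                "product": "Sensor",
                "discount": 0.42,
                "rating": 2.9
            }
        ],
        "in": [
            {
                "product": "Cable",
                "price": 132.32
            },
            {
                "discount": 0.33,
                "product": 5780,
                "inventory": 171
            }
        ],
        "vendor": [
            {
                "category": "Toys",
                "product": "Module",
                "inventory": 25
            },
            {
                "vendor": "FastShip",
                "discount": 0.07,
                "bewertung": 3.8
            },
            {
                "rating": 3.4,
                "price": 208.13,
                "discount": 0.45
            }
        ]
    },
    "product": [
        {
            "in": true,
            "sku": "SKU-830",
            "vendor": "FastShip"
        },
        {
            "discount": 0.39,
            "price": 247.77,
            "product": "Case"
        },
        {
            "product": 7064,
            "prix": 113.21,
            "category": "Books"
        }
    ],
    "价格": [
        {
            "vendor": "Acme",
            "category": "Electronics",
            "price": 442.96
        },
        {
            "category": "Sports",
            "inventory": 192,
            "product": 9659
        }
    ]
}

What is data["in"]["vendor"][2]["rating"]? 3.4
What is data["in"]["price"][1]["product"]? "Sensor"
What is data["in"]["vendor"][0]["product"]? "Module"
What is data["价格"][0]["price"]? 442.96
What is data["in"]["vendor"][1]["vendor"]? "FastShip"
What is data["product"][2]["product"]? 7064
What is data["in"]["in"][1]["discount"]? 0.33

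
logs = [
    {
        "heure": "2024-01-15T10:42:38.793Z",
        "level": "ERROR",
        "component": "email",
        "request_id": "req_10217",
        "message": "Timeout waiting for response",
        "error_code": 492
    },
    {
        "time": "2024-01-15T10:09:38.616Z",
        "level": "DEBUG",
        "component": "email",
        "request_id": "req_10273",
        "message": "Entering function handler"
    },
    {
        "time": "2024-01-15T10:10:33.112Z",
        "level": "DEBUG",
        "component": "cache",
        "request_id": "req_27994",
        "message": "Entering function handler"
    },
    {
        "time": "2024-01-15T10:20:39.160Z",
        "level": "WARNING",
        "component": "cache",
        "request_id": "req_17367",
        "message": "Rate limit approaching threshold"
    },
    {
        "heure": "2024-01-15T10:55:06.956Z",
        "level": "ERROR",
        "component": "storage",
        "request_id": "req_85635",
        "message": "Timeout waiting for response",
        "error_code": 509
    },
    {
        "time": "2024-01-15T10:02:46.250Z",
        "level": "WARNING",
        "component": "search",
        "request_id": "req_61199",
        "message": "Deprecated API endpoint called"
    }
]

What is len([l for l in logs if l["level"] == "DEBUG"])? 2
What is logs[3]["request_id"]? "req_17367"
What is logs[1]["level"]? "DEBUG"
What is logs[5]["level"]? "WARNING"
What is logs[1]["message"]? "Entering function handler"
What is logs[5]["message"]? "Deprecated API endpoint called"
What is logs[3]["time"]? "2024-01-15T10:20:39.160Z"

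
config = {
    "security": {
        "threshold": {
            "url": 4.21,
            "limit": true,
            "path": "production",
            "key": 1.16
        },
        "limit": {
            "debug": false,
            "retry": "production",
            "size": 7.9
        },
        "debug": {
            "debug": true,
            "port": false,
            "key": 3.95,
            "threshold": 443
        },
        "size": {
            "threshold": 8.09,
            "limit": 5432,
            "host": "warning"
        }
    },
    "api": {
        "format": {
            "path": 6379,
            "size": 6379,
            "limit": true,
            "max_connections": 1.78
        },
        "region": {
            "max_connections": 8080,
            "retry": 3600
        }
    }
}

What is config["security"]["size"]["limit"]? 5432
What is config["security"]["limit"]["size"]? 7.9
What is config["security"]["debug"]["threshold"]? 443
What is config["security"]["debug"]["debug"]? True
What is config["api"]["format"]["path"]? 6379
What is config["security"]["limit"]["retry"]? "production"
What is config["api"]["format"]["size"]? 6379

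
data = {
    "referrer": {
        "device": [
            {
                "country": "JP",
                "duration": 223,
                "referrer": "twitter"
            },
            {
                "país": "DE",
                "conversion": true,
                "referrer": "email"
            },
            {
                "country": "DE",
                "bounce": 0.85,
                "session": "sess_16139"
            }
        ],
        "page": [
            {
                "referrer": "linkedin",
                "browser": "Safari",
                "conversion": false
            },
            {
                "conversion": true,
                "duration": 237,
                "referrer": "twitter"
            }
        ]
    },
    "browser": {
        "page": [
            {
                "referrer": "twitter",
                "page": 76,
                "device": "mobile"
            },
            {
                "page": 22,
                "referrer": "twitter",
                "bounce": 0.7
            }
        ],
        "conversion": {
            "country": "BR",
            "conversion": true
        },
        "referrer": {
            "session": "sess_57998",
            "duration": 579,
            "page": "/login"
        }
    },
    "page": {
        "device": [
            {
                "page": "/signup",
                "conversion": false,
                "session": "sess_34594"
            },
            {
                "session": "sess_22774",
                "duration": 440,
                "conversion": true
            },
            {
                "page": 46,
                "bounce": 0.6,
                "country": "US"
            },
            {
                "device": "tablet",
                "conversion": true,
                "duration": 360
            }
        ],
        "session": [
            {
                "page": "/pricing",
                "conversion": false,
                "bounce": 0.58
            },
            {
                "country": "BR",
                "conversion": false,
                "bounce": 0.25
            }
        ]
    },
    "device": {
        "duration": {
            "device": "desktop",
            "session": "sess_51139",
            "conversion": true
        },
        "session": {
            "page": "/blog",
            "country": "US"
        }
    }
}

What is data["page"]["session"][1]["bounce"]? 0.25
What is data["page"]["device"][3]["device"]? "tablet"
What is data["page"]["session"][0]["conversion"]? False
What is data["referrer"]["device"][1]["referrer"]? "email"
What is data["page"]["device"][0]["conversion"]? False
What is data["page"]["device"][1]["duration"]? 440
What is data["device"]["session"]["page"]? "/blog"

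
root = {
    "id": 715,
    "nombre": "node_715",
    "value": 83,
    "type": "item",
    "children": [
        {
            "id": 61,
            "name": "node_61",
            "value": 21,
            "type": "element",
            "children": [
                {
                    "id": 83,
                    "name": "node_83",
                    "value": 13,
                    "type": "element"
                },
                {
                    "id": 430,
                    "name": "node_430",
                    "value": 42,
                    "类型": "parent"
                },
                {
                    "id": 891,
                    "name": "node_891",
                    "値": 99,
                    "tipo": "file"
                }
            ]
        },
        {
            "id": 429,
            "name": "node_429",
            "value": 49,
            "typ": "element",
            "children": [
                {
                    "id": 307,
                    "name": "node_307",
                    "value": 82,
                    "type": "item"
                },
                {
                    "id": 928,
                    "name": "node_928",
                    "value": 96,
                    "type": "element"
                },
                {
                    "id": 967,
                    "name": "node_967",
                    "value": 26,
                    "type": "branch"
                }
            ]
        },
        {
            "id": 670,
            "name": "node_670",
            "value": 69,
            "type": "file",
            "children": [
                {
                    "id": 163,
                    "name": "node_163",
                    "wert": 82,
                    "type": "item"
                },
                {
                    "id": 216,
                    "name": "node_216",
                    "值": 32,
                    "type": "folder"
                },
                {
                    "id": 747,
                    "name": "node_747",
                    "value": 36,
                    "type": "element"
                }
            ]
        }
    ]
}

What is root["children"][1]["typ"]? "element"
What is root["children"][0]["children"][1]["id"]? 430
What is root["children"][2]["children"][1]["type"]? "folder"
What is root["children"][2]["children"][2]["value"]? 36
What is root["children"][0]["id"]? 61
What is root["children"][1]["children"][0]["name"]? "node_307"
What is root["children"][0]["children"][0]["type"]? "element"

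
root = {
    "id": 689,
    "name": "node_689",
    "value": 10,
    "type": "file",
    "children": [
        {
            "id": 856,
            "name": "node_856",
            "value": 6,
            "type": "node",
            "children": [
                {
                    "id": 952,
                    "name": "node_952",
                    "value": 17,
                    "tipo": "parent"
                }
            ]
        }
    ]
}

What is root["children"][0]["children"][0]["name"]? "node_952"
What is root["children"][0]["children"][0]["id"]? 952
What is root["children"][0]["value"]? 6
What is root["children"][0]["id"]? 856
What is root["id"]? 689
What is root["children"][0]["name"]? "node_856"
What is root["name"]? "node_689"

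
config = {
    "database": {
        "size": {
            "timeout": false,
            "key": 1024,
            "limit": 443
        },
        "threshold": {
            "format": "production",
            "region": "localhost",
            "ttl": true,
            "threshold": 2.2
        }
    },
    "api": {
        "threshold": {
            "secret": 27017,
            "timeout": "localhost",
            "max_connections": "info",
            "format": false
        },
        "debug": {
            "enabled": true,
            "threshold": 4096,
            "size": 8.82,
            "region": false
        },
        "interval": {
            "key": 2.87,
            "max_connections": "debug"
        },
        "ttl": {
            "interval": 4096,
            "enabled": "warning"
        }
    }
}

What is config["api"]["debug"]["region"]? False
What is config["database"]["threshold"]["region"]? "localhost"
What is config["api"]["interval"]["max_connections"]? "debug"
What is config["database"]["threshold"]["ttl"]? True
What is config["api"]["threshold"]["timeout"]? "localhost"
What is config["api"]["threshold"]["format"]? False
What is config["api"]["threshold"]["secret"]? 27017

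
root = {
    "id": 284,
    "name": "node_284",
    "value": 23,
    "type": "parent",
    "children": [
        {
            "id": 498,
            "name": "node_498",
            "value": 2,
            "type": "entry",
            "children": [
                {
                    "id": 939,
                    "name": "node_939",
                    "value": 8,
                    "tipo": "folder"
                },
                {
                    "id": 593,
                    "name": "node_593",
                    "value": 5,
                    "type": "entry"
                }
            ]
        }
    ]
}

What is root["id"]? 284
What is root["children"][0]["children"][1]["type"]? "entry"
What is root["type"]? "parent"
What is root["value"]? 23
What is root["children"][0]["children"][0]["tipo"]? "folder"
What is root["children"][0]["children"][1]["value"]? 5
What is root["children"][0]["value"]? 2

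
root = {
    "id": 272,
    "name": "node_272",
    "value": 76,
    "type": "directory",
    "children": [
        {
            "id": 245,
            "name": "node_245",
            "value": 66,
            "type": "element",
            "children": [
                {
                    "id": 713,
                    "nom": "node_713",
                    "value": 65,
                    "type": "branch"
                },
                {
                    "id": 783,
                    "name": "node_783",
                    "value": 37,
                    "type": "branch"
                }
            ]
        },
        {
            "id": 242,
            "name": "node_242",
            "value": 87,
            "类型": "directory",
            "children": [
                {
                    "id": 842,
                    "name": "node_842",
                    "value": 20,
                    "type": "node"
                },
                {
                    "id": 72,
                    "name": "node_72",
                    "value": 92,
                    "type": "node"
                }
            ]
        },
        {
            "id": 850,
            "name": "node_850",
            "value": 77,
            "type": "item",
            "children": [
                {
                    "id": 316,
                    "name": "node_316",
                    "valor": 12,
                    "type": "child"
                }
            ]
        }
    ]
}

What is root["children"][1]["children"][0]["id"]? 842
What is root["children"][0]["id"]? 245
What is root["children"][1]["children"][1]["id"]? 72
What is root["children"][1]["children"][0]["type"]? "node"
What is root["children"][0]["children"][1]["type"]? "branch"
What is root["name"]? "node_272"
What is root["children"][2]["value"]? 77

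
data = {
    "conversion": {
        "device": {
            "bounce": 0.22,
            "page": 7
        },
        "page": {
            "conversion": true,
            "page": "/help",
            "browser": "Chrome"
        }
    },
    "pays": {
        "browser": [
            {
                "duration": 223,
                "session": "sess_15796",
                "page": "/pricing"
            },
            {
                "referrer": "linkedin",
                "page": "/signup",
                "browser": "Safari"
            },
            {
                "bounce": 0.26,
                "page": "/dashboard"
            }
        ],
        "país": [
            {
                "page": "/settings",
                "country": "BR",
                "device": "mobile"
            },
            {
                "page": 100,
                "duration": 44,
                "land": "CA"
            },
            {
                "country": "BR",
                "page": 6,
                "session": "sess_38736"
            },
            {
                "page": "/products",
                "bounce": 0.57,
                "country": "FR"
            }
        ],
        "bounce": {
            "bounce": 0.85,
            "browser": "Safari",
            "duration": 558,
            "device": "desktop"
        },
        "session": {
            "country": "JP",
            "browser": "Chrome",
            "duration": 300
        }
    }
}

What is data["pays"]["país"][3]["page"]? "/products"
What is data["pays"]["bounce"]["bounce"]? 0.85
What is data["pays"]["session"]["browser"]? "Chrome"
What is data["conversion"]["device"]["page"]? 7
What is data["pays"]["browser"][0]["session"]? "sess_15796"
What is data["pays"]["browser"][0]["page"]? "/pricing"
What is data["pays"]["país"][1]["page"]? 100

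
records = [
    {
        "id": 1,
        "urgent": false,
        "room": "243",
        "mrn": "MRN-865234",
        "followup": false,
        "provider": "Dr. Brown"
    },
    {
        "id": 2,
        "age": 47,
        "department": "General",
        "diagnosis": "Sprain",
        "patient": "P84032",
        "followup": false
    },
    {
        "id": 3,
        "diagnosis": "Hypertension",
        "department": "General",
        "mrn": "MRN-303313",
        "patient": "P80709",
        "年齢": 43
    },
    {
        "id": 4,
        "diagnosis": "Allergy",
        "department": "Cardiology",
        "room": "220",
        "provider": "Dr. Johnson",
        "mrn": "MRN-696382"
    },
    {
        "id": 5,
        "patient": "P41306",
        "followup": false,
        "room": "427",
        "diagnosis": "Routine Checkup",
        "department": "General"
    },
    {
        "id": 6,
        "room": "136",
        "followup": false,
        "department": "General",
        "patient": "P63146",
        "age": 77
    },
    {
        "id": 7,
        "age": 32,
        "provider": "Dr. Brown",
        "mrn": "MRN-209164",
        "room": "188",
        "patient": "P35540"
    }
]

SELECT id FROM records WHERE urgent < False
[]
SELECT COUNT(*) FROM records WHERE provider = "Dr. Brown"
2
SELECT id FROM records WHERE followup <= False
[1, 2, 5, 6]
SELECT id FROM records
[1, 2, 3, 4, 5, 6, 7]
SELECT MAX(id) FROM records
7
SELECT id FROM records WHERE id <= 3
[1, 2, 3]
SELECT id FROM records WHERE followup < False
[]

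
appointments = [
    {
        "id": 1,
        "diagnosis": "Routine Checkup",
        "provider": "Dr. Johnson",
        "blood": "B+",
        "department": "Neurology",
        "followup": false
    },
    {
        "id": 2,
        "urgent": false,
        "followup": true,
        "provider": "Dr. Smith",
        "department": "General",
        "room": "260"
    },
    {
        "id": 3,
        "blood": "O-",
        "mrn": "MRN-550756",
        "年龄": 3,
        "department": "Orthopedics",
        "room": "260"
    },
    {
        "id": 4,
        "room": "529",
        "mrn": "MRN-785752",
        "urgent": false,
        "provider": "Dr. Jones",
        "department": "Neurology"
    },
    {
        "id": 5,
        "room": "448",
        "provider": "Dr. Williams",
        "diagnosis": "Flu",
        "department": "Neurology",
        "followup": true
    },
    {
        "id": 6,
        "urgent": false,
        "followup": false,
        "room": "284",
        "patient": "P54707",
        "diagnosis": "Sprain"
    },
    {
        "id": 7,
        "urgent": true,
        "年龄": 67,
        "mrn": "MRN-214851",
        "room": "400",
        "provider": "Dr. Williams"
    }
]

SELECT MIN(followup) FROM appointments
False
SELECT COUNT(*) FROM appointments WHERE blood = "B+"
1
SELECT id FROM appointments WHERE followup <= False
[1, 6]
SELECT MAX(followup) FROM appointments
True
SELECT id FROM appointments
[1, 2, 3, 4, 5, 6, 7]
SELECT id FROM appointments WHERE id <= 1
[1]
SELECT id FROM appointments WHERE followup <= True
[1, 2, 5, 6]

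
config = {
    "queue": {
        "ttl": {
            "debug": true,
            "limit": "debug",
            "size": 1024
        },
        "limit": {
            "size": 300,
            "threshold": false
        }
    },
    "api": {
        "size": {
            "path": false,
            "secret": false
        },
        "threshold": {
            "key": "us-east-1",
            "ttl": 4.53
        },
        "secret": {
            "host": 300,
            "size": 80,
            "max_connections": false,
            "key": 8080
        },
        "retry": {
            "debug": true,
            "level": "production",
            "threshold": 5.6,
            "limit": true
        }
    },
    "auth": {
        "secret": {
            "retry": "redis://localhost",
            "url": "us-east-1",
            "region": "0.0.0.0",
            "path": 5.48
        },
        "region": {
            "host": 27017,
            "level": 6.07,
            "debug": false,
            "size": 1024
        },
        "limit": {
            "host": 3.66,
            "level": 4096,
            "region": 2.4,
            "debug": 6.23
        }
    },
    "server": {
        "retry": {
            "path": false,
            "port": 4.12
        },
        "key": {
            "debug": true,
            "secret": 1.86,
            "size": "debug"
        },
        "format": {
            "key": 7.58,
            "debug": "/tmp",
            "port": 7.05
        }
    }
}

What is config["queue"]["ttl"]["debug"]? True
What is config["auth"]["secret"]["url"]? "us-east-1"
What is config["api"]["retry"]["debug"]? True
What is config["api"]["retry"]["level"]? "production"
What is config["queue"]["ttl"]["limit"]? "debug"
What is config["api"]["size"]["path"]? False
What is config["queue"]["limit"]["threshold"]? False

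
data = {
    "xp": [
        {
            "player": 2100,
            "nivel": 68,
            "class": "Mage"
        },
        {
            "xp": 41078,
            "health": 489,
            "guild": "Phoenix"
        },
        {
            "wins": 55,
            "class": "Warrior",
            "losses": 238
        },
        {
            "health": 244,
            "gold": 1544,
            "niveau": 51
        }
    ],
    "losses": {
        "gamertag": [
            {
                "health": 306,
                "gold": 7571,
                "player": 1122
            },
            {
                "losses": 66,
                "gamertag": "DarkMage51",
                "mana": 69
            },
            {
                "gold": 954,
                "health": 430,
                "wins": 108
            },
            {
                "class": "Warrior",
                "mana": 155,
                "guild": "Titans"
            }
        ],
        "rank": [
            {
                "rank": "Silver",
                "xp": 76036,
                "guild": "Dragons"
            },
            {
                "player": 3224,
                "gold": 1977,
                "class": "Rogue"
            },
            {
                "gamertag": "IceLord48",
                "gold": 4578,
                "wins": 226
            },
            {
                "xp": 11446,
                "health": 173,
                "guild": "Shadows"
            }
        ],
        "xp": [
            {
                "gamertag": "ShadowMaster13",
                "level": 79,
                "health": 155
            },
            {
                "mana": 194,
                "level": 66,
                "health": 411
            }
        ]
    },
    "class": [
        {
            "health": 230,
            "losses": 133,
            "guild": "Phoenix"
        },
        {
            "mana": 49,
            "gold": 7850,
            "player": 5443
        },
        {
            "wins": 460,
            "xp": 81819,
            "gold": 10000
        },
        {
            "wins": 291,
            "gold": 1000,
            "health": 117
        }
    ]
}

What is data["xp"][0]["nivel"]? 68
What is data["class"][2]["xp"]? 81819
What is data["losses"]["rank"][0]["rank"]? "Silver"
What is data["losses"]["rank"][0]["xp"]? 76036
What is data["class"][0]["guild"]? "Phoenix"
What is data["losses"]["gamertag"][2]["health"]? 430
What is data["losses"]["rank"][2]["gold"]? 4578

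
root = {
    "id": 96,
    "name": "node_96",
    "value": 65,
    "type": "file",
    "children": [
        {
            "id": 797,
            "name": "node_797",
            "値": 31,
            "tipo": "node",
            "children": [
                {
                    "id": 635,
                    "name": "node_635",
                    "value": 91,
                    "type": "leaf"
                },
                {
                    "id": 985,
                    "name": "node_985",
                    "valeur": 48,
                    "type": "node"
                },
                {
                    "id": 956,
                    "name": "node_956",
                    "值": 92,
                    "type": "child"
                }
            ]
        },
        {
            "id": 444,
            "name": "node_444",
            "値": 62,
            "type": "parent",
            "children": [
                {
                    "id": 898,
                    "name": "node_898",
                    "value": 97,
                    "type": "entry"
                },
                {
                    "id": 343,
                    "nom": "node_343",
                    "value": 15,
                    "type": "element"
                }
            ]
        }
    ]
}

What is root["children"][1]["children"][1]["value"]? 15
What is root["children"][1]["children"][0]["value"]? 97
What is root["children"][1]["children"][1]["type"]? "element"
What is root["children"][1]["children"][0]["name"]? "node_898"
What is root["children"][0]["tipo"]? "node"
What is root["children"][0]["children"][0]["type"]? "leaf"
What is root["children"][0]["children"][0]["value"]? 91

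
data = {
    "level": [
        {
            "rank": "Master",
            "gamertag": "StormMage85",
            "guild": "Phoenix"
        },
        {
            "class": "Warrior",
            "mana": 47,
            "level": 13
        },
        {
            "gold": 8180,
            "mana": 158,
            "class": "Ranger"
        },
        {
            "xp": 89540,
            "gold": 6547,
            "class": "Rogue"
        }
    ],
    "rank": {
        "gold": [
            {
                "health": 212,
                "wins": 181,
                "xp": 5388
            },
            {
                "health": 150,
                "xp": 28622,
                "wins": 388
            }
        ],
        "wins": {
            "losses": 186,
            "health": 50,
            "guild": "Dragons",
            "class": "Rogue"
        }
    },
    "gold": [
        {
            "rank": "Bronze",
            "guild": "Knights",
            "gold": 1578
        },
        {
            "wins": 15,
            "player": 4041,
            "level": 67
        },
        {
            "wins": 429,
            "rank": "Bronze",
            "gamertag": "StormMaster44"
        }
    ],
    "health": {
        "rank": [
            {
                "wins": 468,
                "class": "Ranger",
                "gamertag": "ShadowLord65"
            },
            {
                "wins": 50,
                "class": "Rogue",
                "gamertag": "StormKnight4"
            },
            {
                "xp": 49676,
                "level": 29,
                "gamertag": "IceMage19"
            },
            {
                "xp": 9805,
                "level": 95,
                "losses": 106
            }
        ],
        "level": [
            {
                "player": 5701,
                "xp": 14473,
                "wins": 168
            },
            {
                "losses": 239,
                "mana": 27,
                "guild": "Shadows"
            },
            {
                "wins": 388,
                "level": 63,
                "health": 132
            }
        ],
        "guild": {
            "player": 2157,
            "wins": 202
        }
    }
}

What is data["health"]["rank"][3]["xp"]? 9805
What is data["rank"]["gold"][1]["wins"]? 388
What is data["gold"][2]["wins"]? 429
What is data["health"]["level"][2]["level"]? 63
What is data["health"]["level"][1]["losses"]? 239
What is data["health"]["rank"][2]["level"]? 29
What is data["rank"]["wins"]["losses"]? 186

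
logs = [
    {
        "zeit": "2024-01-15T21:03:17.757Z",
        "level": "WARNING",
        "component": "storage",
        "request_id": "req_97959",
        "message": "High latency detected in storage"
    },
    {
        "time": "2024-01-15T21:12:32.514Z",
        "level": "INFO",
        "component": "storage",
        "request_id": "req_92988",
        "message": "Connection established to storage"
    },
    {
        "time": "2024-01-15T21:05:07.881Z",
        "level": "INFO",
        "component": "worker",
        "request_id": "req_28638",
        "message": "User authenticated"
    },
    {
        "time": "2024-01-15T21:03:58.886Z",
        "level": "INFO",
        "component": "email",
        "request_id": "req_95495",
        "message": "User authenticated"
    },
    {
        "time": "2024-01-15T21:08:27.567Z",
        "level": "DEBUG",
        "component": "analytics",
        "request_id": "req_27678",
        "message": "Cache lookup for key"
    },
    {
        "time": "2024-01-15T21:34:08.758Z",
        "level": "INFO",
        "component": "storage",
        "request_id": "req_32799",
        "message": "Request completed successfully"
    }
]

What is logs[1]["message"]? "Connection established to storage"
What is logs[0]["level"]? "WARNING"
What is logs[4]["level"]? "DEBUG"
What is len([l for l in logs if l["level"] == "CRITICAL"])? 0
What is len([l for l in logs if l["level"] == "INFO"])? 4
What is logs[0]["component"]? "storage"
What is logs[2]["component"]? "worker"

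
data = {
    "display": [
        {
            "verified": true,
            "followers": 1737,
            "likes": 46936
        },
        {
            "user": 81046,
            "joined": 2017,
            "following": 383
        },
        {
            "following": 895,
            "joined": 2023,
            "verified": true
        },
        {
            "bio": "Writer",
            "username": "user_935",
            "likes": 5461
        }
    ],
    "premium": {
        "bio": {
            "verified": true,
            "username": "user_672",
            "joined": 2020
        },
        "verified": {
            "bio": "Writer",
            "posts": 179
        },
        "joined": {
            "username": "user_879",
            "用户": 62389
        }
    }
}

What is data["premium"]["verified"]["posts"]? 179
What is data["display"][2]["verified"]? True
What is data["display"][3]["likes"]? 5461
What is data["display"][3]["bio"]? "Writer"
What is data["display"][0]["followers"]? 1737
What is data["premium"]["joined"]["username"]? "user_879"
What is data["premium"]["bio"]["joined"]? 2020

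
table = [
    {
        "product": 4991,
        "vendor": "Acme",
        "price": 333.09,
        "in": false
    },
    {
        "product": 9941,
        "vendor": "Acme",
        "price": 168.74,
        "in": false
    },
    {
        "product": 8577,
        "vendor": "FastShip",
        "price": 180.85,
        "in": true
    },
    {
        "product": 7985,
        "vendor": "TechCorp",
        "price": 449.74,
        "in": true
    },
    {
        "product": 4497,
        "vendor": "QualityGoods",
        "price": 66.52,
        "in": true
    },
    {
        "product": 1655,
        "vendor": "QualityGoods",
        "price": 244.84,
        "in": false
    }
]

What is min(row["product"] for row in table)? 1655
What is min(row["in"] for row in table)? False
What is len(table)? 6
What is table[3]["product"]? 7985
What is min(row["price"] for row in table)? 66.52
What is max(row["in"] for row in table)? True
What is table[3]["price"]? 449.74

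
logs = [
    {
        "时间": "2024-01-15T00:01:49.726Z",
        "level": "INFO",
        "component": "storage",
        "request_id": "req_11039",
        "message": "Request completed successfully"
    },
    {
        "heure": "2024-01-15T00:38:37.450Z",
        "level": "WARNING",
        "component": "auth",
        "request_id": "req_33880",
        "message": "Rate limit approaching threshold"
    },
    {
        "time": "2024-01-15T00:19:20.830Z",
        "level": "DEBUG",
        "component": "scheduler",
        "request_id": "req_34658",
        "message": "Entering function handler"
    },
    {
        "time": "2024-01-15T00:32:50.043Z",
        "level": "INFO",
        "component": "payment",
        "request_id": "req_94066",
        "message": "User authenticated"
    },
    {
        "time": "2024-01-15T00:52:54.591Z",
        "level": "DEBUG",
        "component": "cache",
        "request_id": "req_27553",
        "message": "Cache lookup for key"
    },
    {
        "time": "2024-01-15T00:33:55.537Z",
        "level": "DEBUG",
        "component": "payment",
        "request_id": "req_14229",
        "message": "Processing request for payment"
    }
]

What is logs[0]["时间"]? "2024-01-15T00:01:49.726Z"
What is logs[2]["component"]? "scheduler"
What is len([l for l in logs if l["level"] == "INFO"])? 2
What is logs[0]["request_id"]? "req_11039"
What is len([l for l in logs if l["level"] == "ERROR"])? 0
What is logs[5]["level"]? "DEBUG"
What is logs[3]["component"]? "payment"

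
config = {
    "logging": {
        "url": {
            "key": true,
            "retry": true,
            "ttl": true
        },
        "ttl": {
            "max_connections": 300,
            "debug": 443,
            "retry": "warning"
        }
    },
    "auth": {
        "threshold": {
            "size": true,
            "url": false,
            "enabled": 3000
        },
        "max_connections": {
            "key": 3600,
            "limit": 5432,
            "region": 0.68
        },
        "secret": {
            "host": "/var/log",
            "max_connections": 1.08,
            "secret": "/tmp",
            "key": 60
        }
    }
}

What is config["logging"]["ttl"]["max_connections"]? 300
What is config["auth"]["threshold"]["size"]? True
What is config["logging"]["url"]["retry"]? True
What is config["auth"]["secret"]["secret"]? "/tmp"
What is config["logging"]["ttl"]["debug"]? 443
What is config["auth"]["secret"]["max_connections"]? 1.08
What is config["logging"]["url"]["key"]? True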